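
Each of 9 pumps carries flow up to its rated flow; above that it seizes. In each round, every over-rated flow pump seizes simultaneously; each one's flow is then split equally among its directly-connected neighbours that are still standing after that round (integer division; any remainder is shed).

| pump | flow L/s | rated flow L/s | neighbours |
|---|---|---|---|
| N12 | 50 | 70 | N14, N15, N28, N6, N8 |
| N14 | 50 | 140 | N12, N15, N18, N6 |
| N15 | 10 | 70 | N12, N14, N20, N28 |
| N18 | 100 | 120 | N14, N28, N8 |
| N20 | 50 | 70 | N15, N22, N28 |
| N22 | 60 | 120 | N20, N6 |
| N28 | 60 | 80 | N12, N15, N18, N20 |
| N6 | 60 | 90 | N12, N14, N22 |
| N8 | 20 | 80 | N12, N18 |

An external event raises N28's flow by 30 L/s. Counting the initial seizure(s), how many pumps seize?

9

Round 1 — N28 at 90 > 80. N28 seizes.
  N28 sheds 90 L/s to N12, N15, N18, N20: 22 each (2 lost).
    N12: 50+22 = 72 > 70
    N15: 10+22 = 32 ≤ 70
    N18: 100+22 = 122 > 120
    N20: 50+22 = 72 > 70
Round 2 — N12, N18, N20 seize.
  N12 sheds 72 L/s to N14, N15, N6, N8: 18 each.
    N14: 50+18 = 68 ≤ 140
    N15: 32+18 = 50 ≤ 70
    N6: 60+18 = 78 ≤ 90
    N8: 20+18 = 38 ≤ 80
  N18 sheds 122 L/s to N14, N8: 61 each.
    N14: 68+61 = 129 ≤ 140
    N8: 38+61 = 99 > 80
  N20 sheds 72 L/s to N15, N22: 36 each.
    N15: 50+36 = 86 > 70
    N22: 60+36 = 96 ≤ 120
Round 3 — N15, N8 seize.
  N15 sheds 86 L/s to N14: 86 each.
    N14: 129+86 = 215 > 140
  N8 sheds 99 L/s: no online neighbours, lost.
Round 4 — N14 seizes.
  N14 sheds 215 L/s to N6: 215 each.
    N6: 78+215 = 293 > 90
Round 5 — N6 seizes.
  N6 sheds 293 L/s to N22: 293 each.
    N22: 96+293 = 389 > 120
Round 6 — N22 seizes.
  N22 sheds 389 L/s: no online neighbours, lost.
No further seizures.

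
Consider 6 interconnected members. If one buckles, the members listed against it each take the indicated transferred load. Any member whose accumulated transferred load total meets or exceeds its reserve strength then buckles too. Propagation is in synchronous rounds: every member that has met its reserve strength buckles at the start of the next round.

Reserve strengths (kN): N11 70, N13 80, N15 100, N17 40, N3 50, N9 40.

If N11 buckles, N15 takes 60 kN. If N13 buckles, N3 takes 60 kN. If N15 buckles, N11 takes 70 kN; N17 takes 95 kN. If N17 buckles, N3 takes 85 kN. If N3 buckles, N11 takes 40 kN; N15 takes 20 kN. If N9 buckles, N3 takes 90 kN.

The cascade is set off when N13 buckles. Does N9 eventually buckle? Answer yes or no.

Round 1 — N13 buckles (initial).
  N3: +60 → 60 ≥ 50
Round 2 — N3 buckles.
  N11: +40 → 40 < 70
  N15: +20 → 20 < 100
No further bucklings.

no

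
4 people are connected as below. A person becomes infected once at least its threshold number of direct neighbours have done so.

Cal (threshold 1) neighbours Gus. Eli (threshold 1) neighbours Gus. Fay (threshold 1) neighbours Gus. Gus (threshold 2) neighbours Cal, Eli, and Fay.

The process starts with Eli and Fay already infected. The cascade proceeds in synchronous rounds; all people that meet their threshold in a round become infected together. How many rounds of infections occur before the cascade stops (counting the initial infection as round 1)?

Round 1 — Eli, Fay become infected (initial).
Round 2 — checking thresholds:
  Gus: 2 of 3 neighbours ≥ 2, becomes infected.
Round 3 — checking thresholds:
  Cal: 1 of 1 neighbours ≥ 1, becomes infected.
Round 4 — no new infections; cascade stops.

3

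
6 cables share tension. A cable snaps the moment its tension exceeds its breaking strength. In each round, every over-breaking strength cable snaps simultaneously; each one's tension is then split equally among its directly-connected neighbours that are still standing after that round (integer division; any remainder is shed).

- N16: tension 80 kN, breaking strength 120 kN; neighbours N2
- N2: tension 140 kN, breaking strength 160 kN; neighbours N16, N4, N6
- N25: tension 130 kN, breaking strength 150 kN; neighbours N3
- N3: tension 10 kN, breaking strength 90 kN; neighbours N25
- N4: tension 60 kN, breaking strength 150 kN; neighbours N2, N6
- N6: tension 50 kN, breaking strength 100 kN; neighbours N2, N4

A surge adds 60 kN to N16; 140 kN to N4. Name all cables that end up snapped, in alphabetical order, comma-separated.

Round 1 — N16 at 140 > 120; N4 at 200 > 150. N16, N4 snap.
  N16 sheds 140 kN to N2: 140 each.
    N2: 140+140 = 280 > 160
  N4 sheds 200 kN to N2, N6: 100 each.
    N2: 280+100 = 380 > 160
    N6: 50+100 = 150 > 100
Round 2 — N2, N6 snap.
  N2 sheds 380 kN: no online neighbours, lost.
  N6 sheds 150 kN: no online neighbours, lost.
No further breaks.

N16, N2, N4, N6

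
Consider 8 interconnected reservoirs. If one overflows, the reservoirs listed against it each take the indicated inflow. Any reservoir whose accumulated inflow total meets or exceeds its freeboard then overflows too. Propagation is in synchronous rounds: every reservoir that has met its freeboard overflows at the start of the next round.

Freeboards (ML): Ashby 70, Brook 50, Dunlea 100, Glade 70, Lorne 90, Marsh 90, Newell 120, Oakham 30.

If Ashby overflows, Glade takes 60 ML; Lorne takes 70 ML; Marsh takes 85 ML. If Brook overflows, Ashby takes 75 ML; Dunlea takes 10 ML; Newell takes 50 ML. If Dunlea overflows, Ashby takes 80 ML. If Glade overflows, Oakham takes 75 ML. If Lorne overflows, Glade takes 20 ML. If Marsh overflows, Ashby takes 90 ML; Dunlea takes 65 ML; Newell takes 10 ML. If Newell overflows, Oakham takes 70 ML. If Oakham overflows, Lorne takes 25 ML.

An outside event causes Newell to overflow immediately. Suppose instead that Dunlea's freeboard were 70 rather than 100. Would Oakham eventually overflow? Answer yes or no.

With Dunlea's freeboard at 70:
Round 1 — Newell overflows (initial).
  Oakham: +70 → 70 ≥ 30
Round 2 — Oakham overflows.
  Lorne: +25 → 25 < 90
No further overflows.

yes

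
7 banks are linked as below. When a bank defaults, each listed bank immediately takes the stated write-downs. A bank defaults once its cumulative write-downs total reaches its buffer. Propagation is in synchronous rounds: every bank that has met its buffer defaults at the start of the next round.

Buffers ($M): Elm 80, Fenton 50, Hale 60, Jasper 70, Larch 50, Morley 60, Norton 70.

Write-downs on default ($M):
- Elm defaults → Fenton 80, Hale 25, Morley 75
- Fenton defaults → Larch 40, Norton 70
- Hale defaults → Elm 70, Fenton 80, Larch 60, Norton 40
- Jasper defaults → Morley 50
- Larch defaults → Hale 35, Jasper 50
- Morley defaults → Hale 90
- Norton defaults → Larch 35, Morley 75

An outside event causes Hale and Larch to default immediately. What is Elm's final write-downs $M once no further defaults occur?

Round 1 — Hale, Larch default (initial).
  Elm: +70 → 70 < 80
  Fenton: +80 → 80 ≥ 50
  Jasper: +50 → 50 < 70
  Norton: +40 → 40 < 70
Round 2 — Fenton defaults.
  Norton: +70 → 110 ≥ 70
Round 3 — Norton defaults.
  Morley: +75 → 75 ≥ 60
Round 4 — Morley defaults.
No further defaults.

70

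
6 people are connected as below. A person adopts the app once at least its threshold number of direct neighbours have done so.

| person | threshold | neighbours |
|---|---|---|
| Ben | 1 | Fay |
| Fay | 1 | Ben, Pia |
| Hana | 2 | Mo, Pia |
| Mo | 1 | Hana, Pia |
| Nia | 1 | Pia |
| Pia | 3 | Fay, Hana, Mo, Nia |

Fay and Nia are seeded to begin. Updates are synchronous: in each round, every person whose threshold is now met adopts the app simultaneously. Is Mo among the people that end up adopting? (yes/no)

Round 1 — Fay, Nia adopt the app (initial).
Round 2 — checking thresholds:
  Ben: 1 of 1 neighbours ≥ 1, adopts the app.
  Pia: 2 of 4 neighbours < 3, holds.
Round 3 — no new adoptions; cascade stops.

no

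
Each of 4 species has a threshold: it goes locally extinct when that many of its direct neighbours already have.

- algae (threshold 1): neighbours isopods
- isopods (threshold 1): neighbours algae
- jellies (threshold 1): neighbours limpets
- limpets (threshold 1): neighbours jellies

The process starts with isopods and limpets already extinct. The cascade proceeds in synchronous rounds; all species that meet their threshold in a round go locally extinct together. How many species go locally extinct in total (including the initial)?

Round 1 — isopods, limpets go locally extinct (initial).
Round 2 — checking thresholds:
  algae: 1 of 1 neighbours ≥ 1, goes locally extinct.
  jellies: 1 of 1 neighbours ≥ 1, goes locally extinct.
Round 3 — no new extinctions; cascade stops.

4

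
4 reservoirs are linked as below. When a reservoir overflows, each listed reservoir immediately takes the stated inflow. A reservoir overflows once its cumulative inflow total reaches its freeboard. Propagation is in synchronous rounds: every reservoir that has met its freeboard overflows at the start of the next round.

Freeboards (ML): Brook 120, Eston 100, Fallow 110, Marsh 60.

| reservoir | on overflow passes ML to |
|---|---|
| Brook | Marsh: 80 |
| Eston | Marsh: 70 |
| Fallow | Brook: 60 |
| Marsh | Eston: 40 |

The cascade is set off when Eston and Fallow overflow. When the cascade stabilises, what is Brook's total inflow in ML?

60

Round 1 — Eston, Fallow overflow (initial).
  Brook: +60 → 60 < 120
  Marsh: +70 → 70 ≥ 60
Round 2 — Marsh overflows.
No further overflows.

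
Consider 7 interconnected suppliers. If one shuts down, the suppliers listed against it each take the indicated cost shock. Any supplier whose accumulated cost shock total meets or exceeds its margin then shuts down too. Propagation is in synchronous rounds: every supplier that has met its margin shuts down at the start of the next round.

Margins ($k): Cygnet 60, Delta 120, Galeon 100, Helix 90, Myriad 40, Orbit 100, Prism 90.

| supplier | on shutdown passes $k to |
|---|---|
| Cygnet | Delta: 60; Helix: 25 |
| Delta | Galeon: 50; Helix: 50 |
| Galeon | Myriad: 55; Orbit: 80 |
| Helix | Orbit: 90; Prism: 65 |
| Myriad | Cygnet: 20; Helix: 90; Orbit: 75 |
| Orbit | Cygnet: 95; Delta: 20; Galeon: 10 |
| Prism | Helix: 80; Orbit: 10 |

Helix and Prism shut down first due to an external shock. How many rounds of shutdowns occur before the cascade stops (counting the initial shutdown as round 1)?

Round 1 — Helix, Prism shut down (initial).
  Orbit: +90+10 → 100 ≥ 100
Round 2 — Orbit shuts down.
  Cygnet: +95 → 95 ≥ 60
  Delta: +20 → 20 < 120
  Galeon: +10 → 10 < 100
Round 3 — Cygnet shuts down.
  Delta: +60 → 80 < 120
No further shutdowns.

3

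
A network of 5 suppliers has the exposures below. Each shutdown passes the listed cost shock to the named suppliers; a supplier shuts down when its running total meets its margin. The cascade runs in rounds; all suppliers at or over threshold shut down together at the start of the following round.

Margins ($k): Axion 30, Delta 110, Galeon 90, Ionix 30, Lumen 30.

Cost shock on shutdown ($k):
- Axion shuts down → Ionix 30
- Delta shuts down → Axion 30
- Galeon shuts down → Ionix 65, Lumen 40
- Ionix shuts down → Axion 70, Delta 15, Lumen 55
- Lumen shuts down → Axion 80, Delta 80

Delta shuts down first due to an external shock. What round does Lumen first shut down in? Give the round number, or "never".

4

Round 1 — Delta shuts down (initial).
  Axion: +30 → 30 ≥ 30
Round 2 — Axion shuts down.
  Ionix: +30 → 30 ≥ 30
Round 3 — Ionix shuts down.
  Lumen: +55 → 55 ≥ 30
Round 4 — Lumen shuts down.
No further shutdowns.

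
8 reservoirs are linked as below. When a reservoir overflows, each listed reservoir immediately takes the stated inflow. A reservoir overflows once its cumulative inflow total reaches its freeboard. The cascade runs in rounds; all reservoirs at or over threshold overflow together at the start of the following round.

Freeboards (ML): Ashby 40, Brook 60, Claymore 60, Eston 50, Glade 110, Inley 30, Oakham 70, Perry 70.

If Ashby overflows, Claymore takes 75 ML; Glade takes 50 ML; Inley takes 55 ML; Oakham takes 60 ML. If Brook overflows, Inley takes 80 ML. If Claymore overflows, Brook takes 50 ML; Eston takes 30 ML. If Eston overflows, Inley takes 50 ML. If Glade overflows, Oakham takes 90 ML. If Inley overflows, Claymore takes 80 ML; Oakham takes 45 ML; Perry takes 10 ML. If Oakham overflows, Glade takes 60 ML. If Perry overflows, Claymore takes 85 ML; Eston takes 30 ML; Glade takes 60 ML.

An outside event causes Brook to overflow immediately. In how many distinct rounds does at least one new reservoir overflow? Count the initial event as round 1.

Round 1 — Brook overflows (initial).
  Inley: +80 → 80 ≥ 30
Round 2 — Inley overflows.
  Claymore: +80 → 80 ≥ 60
  Oakham: +45 → 45 < 70
  Perry: +10 → 10 < 70
Round 3 — Claymore overflows.
  Eston: +30 → 30 < 50
No further overflows.

3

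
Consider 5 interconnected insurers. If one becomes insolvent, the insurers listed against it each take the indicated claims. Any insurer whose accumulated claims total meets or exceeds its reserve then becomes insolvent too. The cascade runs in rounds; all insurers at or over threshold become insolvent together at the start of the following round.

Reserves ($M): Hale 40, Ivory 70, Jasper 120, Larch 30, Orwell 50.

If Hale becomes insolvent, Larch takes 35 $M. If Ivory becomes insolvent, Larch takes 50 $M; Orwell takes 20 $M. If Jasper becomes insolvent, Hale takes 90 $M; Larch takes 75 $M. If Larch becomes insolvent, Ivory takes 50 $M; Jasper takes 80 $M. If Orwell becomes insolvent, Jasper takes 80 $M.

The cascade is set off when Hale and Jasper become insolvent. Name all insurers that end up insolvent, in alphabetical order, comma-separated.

Round 1 — Hale, Jasper become insolvent (initial).
  Larch: +35+75 → 110 ≥ 30
Round 2 — Larch becomes insolvent.
  Ivory: +50 → 50 < 70
No further insolvencies.

Hale, Jasper, Larch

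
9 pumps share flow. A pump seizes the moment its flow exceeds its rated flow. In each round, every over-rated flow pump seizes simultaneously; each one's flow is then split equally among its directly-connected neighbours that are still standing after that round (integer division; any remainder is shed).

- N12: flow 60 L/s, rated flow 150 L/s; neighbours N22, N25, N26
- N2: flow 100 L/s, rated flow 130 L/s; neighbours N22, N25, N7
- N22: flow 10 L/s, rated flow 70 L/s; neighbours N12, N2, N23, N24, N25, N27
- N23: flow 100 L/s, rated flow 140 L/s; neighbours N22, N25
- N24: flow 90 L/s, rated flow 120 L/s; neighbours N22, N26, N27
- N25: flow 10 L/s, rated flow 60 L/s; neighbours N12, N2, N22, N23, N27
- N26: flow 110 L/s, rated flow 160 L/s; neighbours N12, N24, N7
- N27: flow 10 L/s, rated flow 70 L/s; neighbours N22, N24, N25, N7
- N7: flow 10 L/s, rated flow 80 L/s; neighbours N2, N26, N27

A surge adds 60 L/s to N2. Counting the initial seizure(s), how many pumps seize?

3

Round 1 — N2 at 160 > 130. N2 seizes.
  N2 sheds 160 L/s to N22, N25, N7: 53 each (1 lost).
    N22: 10+53 = 63 ≤ 70
    N25: 10+53 = 63 > 60
    N7: 10+53 = 63 ≤ 80
Round 2 — N25 seizes.
  N25 sheds 63 L/s to N12, N22, N23, N27: 15 each (3 lost).
    N12: 60+15 = 75 ≤ 150
    N22: 63+15 = 78 > 70
    N23: 100+15 = 115 ≤ 140
    N27: 10+15 = 25 ≤ 70
Round 3 — N22 seizes.
  N22 sheds 78 L/s to N12, N23, N24, N27: 19 each (2 lost).
    N12: 75+19 = 94 ≤ 150
    N23: 115+19 = 134 ≤ 140
    N24: 90+19 = 109 ≤ 120
    N27: 25+19 = 44 ≤ 70
No further seizures.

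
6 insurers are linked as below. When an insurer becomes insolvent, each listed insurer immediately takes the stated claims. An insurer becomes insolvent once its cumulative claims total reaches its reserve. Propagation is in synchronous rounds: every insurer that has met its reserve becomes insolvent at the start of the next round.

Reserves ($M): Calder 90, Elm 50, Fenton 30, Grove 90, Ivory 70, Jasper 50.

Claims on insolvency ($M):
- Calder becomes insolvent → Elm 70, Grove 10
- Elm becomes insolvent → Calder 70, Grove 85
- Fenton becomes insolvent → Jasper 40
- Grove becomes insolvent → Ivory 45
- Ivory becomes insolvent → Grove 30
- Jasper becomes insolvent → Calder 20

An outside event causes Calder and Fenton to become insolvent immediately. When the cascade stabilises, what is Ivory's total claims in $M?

45

Round 1 — Calder, Fenton become insolvent (initial).
  Elm: +70 → 70 ≥ 50
  Grove: +10 → 10 < 90
  Jasper: +40 → 40 < 50
Round 2 — Elm becomes insolvent.
  Grove: +85 → 95 ≥ 90
Round 3 — Grove becomes insolvent.
  Ivory: +45 → 45 < 70
No further insolvencies.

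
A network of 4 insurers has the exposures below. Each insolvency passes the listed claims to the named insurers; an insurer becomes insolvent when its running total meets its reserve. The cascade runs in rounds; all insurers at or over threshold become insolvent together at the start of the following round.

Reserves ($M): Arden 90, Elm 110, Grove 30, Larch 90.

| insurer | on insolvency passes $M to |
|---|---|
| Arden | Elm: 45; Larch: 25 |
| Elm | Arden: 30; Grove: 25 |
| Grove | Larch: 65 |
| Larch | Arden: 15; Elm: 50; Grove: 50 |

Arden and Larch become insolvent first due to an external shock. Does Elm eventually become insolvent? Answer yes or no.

no

Round 1 — Arden, Larch become insolvent (initial).
  Elm: +45+50 → 95 < 110
  Grove: +50 → 50 ≥ 30
Round 2 — Grove becomes insolvent.
No further insolvencies.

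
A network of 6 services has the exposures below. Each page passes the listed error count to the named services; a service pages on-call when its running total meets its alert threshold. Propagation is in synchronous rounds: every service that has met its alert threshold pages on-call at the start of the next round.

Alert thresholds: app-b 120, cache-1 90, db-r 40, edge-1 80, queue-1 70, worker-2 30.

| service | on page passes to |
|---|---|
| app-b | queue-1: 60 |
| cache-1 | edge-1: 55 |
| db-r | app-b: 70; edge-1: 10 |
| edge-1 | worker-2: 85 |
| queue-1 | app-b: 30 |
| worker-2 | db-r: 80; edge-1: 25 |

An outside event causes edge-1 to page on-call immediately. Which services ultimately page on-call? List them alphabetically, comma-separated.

Round 1 — edge-1 pages on-call (initial).
  worker-2: +85 → 85 ≥ 30
Round 2 — worker-2 pages on-call.
  db-r: +80 → 80 ≥ 40
Round 3 — db-r pages on-call.
  app-b: +70 → 70 < 120
No further pages.

db-r, edge-1, worker-2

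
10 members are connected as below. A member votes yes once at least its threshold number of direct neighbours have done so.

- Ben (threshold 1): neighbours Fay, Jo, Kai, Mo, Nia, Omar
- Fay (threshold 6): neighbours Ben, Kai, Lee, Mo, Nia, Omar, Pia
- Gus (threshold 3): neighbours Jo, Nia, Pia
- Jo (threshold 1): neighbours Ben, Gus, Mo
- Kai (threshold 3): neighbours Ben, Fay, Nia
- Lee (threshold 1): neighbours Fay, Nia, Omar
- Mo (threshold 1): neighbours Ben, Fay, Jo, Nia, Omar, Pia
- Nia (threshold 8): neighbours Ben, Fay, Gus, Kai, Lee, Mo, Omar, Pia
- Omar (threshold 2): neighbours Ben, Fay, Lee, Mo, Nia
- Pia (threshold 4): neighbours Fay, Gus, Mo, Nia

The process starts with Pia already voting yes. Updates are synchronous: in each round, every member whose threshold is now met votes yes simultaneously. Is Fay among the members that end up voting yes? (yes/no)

no

Round 1 — Pia votes yes (initial).
Round 2 — checking thresholds:
  Fay: 1 of 7 neighbours < 6, below threshold.
  Gus: 1 of 3 neighbours < 3, below threshold.
  Mo: 1 of 6 neighbours ≥ 1, votes yes.
  Nia: 1 of 8 neighbours < 8, below threshold.
Round 3 — checking thresholds:
  Ben: 1 of 6 neighbours ≥ 1, votes yes.
  Fay: 2 of 7 neighbours < 6, below threshold.
  Gus: 1 of 3 neighbours < 3, below threshold.
  Jo: 1 of 3 neighbours ≥ 1, votes yes.
  Nia: 2 of 8 neighbours < 8, below threshold.
  Omar: 1 of 5 neighbours < 2, below threshold.
Round 4 — checking thresholds:
  Fay: 3 of 7 neighbours < 6, below threshold.
  Gus: 2 of 3 neighbours < 3, below threshold.
  Kai: 1 of 3 neighbours < 3, below threshold.
  Nia: 3 of 8 neighbours < 8, below threshold.
  Omar: 2 of 5 neighbours ≥ 2, votes yes.
Round 5 — checking thresholds:
  Fay: 4 of 7 neighbours < 6, below threshold.
  Gus: 2 of 3 neighbours < 3, below threshold.
  Kai: 1 of 3 neighbours < 3, below threshold.
  Lee: 1 of 3 neighbours ≥ 1, votes yes.
  Nia: 4 of 8 neighbours < 8, below threshold.
Round 6 — no new yes votes; cascade stops.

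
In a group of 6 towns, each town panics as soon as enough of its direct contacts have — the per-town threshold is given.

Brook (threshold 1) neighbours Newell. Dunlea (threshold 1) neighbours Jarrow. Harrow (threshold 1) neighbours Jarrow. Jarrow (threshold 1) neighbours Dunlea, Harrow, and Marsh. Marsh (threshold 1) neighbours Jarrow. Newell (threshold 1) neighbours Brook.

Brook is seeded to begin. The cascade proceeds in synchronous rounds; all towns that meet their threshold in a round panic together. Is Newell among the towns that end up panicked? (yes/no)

Round 1 — Brook panics (initial).
Round 2 — checking thresholds:
  Newell: 1 of 1 neighbours ≥ 1, panics.
Round 3 — no new panics; cascade stops.

yes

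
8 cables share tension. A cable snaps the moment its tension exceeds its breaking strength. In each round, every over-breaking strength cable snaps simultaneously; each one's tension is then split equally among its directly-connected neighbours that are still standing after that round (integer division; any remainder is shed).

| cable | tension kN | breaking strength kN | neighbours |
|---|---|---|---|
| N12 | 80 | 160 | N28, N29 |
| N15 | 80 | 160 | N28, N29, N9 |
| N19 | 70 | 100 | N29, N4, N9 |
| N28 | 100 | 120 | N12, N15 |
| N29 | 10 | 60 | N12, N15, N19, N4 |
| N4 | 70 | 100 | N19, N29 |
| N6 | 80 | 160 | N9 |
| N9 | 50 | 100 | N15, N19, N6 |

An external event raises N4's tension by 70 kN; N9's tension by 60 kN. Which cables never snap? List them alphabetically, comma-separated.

Round 1 — N4 at 140 > 100; N9 at 110 > 100. N4, N9 snap.
  N4 sheds 140 kN to N19, N29: 70 each.
    N19: 70+70 = 140 > 100
    N29: 10+70 = 80 > 60
  N9 sheds 110 kN to N15, N19, N6: 36 each (2 lost).
    N15: 80+36 = 116 ≤ 160
    N19: 140+36 = 176 > 100
    N6: 80+36 = 116 ≤ 160
Round 2 — N19, N29 snap.
  N19 sheds 176 kN: no online neighbours, lost.
  N29 sheds 80 kN to N12, N15: 40 each.
    N12: 80+40 = 120 ≤ 160
    N15: 116+40 = 156 ≤ 160
No further breaks.

N12, N15, N28, N6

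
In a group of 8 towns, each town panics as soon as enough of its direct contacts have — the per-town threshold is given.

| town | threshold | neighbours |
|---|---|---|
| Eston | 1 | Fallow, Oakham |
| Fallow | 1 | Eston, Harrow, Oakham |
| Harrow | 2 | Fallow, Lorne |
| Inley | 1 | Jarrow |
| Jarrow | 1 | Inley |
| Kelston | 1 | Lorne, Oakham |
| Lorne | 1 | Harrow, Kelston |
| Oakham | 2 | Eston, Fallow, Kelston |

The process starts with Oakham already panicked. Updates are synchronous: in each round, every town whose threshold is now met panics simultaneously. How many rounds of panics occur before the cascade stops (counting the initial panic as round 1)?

4

Round 1 — Oakham panics (initial).
Round 2 — checking thresholds:
  Eston: 1 of 2 neighbours ≥ 1, panics.
  Fallow: 1 of 3 neighbours ≥ 1, panics.
  Kelston: 1 of 2 neighbours ≥ 1, panics.
Round 3 — checking thresholds:
  Harrow: 1 of 2 neighbours < 2, below threshold.
  Lorne: 1 of 2 neighbours ≥ 1, panics.
Round 4 — checking thresholds:
  Harrow: 2 of 2 neighbours ≥ 2, panics.
Round 5 — no new panics; cascade stops.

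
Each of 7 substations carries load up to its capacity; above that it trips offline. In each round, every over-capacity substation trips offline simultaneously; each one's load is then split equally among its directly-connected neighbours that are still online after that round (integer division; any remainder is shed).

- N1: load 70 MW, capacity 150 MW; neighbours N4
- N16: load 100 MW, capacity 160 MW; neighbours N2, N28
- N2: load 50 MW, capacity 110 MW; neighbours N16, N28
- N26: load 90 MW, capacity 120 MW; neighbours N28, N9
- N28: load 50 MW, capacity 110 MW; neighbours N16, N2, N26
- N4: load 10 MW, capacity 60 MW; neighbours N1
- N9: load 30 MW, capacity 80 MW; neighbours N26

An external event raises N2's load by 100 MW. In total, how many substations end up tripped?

Round 1 — N2 at 150 > 110. N2 trips offline.
  N2 sheds 150 MW to N16, N28: 75 each.
    N16: 100+75 = 175 > 160
    N28: 50+75 = 125 > 110
Round 2 — N16, N28 trip offline.
  N16 sheds 175 MW: no online neighbours, lost.
  N28 sheds 125 MW to N26: 125 each.
    N26: 90+125 = 215 > 120
Round 3 — N26 trips offline.
  N26 sheds 215 MW to N9: 215 each.
    N9: 30+215 = 245 > 80
Round 4 — N9 trips offline.
  N9 sheds 245 MW: no online neighbours, lost.
No further trips.

5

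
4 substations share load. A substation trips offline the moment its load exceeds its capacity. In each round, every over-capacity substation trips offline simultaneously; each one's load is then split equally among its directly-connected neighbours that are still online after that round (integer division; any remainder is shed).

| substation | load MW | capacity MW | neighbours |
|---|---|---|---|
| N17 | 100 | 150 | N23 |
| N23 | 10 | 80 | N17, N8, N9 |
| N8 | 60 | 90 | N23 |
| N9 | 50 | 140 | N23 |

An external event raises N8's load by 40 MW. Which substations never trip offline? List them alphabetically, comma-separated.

N9

Round 1 — N8 at 100 > 90. N8 trips offline.
  N8 sheds 100 MW to N23: 100 each.
    N23: 10+100 = 110 > 80
Round 2 — N23 trips offline.
  N23 sheds 110 MW to N17, N9: 55 each.
    N17: 100+55 = 155 > 150
    N9: 50+55 = 105 ≤ 140
Round 3 — N17 trips offline.
  N17 sheds 155 MW: no online neighbours, lost.
No further trips.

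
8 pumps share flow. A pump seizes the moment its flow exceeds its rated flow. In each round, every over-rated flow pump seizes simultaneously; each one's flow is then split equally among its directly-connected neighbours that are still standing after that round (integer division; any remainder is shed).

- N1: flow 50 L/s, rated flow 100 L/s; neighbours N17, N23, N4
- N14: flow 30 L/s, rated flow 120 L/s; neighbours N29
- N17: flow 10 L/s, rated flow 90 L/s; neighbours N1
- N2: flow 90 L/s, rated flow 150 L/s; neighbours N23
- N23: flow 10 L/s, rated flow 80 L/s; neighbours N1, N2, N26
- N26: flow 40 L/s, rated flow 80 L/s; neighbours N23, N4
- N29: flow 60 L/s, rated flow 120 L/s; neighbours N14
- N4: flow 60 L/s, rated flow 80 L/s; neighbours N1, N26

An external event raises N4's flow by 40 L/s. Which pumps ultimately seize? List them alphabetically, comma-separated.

N1, N17, N23, N26, N4

Round 1 — N4 at 100 > 80. N4 seizes.
  N4 sheds 100 L/s to N1, N26: 50 each.
    N1: 50+50 = 100 ≤ 100
    N26: 40+50 = 90 > 80
Round 2 — N26 seizes.
  N26 sheds 90 L/s to N23: 90 each.
    N23: 10+90 = 100 > 80
Round 3 — N23 seizes.
  N23 sheds 100 L/s to N1, N2: 50 each.
    N1: 100+50 = 150 > 100
    N2: 90+50 = 140 ≤ 150
Round 4 — N1 seizes.
  N1 sheds 150 L/s to N17: 150 each.
    N17: 10+150 = 160 > 90
Round 5 — N17 seizes.
  N17 sheds 160 L/s: no online neighbours, lost.
No further seizures.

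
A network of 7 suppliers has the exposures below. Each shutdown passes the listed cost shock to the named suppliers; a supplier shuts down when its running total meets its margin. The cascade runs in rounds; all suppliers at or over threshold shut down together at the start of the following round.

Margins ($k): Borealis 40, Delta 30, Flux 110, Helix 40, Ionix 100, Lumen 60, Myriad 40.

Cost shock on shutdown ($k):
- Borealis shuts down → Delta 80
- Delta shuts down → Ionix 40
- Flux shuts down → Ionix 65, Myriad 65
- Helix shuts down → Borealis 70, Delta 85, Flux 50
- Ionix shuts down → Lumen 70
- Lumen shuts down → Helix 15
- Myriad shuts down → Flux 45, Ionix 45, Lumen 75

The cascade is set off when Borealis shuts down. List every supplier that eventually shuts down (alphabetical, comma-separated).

Borealis, Delta

Round 1 — Borealis shuts down (initial).
  Delta: +80 → 80 ≥ 30
Round 2 — Delta shuts down.
  Ionix: +40 → 40 < 100
No further shutdowns.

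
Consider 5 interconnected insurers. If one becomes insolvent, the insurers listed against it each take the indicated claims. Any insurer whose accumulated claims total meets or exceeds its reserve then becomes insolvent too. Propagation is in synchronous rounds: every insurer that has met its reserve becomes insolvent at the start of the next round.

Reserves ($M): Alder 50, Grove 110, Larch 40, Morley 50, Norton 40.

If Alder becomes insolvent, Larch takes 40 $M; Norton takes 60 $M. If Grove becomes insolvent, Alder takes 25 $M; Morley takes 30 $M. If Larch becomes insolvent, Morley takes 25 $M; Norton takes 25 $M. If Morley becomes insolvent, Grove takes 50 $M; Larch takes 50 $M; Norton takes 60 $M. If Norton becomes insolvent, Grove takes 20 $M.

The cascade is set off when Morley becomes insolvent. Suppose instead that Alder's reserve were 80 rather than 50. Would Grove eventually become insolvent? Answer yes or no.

With Alder's reserve at 80:
Round 1 — Morley becomes insolvent (initial).
  Grove: +50 → 50 < 110
  Larch: +50 → 50 ≥ 40
  Norton: +60 → 60 ≥ 40
Round 2 — Larch, Norton become insolvent.
  Grove: +20 → 70 < 110
No further insolvencies.

no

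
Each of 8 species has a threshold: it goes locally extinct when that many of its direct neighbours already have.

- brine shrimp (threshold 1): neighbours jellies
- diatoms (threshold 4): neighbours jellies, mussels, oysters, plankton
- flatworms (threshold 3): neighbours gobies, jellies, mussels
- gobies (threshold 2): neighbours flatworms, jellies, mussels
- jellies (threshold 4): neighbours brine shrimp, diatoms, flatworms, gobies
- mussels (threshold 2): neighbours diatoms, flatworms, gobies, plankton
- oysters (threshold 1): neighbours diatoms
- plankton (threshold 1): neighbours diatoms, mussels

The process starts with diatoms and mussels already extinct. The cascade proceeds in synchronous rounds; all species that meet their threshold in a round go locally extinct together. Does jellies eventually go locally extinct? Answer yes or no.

Round 1 — diatoms, mussels go locally extinct (initial).
Round 2 — checking thresholds:
  flatworms: 1 of 3 neighbours < 3, not yet.
  gobies: 1 of 3 neighbours < 2, not yet.
  jellies: 1 of 4 neighbours < 4, not yet.
  oysters: 1 of 1 neighbours ≥ 1, goes locally extinct.
  plankton: 2 of 2 neighbours ≥ 1, goes locally extinct.
Round 3 — no new extinctions; cascade stops.

no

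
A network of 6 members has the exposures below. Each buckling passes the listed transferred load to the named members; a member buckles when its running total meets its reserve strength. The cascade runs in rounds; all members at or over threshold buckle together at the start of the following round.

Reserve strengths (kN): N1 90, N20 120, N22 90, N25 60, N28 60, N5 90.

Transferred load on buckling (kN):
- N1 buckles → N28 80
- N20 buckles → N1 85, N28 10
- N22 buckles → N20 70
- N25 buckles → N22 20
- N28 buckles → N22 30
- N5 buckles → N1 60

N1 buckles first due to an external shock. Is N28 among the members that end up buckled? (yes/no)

yes

Round 1 — N1 buckles (initial).
  N28: +80 → 80 ≥ 60
Round 2 — N28 buckles.
  N22: +30 → 30 < 90
No further bucklings.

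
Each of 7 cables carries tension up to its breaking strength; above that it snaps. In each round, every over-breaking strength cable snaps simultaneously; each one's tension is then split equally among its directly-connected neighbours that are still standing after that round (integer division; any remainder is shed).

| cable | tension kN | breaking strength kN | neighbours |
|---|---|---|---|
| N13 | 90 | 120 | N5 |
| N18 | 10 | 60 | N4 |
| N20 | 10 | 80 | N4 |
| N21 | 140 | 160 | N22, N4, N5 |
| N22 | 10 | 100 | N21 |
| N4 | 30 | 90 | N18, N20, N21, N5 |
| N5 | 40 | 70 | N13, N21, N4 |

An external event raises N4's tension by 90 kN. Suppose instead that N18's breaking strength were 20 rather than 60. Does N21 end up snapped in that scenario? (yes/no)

yes

With N18's breaking strength at 20:
Round 1 — N4 at 120 > 90. N4 snaps.
  N4 sheds 120 kN to N18, N20, N21, N5: 30 each.
    N18: 10+30 = 40 > 20
    N20: 10+30 = 40 ≤ 80
    N21: 140+30 = 170 > 160
    N5: 40+30 = 70 ≤ 70
Round 2 — N18, N21 snap.
  N18 sheds 40 kN: no online neighbours, lost.
  N21 sheds 170 kN to N22, N5: 85 each.
    N22: 10+85 = 95 ≤ 100
    N5: 70+85 = 155 > 70
Round 3 — N5 snaps.
  N5 sheds 155 kN to N13: 155 each.
    N13: 90+155 = 245 > 120
Round 4 — N13 snaps.
  N13 sheds 245 kN: no online neighbours, lost.
No further breaks.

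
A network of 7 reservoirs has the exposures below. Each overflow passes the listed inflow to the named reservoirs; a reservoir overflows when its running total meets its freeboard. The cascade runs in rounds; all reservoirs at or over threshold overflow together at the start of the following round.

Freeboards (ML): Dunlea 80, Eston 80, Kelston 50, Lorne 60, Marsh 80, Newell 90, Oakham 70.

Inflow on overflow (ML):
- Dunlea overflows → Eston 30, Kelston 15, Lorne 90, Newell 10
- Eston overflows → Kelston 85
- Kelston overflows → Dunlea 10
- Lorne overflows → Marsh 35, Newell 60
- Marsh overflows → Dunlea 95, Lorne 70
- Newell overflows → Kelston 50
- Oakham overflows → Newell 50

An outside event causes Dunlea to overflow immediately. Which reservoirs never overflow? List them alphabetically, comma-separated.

Eston, Kelston, Marsh, Newell, Oakham

Round 1 — Dunlea overflows (initial).
  Eston: +30 → 30 < 80
  Kelston: +15 → 15 < 50
  Lorne: +90 → 90 ≥ 60
  Newell: +10 → 10 < 90
Round 2 — Lorne overflows.
  Marsh: +35 → 35 < 80
  Newell: +60 → 70 < 90
No further overflows.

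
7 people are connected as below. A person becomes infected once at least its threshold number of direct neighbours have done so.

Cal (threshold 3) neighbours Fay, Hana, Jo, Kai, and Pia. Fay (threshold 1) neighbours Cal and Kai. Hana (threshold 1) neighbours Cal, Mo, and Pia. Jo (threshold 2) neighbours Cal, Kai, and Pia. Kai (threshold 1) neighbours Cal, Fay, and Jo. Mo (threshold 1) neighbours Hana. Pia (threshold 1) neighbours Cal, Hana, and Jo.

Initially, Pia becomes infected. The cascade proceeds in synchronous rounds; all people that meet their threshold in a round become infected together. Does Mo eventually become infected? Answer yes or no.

Round 1 — Pia becomes infected (initial).
Round 2 — checking thresholds:
  Cal: 1 of 5 neighbours < 3, not yet.
  Hana: 1 of 3 neighbours ≥ 1, becomes infected.
  Jo: 1 of 3 neighbours < 2, not yet.
Round 3 — checking thresholds:
  Cal: 2 of 5 neighbours < 3, not yet.
  Jo: 1 of 3 neighbours < 2, not yet.
  Mo: 1 of 1 neighbours ≥ 1, becomes infected.
Round 4 — no new infections; cascade stops.

yes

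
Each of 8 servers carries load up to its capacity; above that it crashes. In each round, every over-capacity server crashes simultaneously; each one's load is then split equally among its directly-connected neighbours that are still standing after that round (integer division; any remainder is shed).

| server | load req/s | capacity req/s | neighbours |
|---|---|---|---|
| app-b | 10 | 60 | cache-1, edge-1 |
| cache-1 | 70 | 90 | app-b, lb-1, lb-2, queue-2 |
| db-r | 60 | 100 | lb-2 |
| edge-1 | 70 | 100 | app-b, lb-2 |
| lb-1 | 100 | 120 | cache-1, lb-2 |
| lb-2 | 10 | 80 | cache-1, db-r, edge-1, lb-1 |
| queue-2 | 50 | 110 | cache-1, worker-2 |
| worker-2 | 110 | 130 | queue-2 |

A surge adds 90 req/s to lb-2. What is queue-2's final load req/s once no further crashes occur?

97

Round 1 — lb-2 at 100 > 80. lb-2 crashes.
  lb-2 sheds 100 req/s to cache-1, db-r, edge-1, lb-1: 25 each.
    cache-1: 70+25 = 95 > 90
    db-r: 60+25 = 85 ≤ 100
    edge-1: 70+25 = 95 ≤ 100
    lb-1: 100+25 = 125 > 120
Round 2 — cache-1, lb-1 crash.
  cache-1 sheds 95 req/s to app-b, queue-2: 47 each (1 lost).
    app-b: 10+47 = 57 ≤ 60
    queue-2: 50+47 = 97 ≤ 110
  lb-1 sheds 125 req/s: no online neighbours, lost.
No further crashes.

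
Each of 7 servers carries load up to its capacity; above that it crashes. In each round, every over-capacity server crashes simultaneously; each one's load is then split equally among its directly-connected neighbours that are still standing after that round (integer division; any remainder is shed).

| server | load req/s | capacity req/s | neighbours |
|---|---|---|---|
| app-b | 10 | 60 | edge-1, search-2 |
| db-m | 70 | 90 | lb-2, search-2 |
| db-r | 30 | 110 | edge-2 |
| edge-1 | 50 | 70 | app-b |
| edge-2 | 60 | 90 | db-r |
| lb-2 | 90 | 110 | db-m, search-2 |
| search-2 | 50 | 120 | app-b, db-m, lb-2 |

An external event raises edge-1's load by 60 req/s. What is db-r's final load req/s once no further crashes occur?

30

Round 1 — edge-1 at 110 > 70. edge-1 crashes.
  edge-1 sheds 110 req/s to app-b: 110 each.
    app-b: 10+110 = 120 > 60
Round 2 — app-b crashes.
  app-b sheds 120 req/s to search-2: 120 each.
    search-2: 50+120 = 170 > 120
Round 3 — search-2 crashes.
  search-2 sheds 170 req/s to db-m, lb-2: 85 each.
    db-m: 70+85 = 155 > 90
    lb-2: 90+85 = 175 > 110
Round 4 — db-m, lb-2 crash.
  db-m sheds 155 req/s: no online neighbours, lost.
  lb-2 sheds 175 req/s: no online neighbours, lost.
No further crashes.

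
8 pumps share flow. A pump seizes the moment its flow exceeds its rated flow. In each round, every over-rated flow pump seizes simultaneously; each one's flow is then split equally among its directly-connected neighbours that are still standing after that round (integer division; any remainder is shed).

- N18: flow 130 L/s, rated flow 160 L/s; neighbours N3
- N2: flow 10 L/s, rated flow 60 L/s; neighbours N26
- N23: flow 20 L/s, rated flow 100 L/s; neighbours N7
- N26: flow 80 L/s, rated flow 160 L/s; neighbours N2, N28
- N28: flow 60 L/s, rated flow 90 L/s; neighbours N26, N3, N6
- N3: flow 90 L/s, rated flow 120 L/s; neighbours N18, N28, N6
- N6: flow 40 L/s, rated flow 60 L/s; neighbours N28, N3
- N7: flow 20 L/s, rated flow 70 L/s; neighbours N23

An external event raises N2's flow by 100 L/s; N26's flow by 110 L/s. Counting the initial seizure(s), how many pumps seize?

6

Round 1 — N2 at 110 > 60; N26 at 190 > 160. N2, N26 seize.
  N2 sheds 110 L/s: no online neighbours, lost.
  N26 sheds 190 L/s to N28: 190 each.
    N28: 60+190 = 250 > 90
Round 2 — N28 seizes.
  N28 sheds 250 L/s to N3, N6: 125 each.
    N3: 90+125 = 215 > 120
    N6: 40+125 = 165 > 60
Round 3 — N3, N6 seize.
  N3 sheds 215 L/s to N18: 215 each.
    N18: 130+215 = 345 > 160
  N6 sheds 165 L/s: no online neighbours, lost.
Round 4 — N18 seizes.
  N18 sheds 345 L/s: no online neighbours, lost.
No further seizures.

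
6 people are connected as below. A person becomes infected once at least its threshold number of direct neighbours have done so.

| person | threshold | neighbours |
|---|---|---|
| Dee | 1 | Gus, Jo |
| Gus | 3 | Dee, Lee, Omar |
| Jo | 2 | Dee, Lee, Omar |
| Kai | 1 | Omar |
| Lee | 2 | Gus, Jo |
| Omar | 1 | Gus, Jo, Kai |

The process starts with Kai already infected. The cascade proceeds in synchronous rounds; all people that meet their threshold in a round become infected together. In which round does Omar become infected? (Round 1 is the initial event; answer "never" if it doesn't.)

2

Round 1 — Kai becomes infected (initial).
Round 2 — checking thresholds:
  Omar: 1 of 3 neighbours ≥ 1, becomes infected.
Round 3 — no new infections; cascade stops.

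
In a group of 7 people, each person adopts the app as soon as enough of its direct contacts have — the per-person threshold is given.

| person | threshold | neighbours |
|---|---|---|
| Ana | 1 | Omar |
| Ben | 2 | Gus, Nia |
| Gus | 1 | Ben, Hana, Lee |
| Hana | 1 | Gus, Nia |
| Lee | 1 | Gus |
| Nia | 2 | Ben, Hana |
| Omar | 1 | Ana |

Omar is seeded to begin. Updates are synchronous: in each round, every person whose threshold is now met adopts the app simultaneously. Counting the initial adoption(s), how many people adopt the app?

2

Round 1 — Omar adopts the app (initial).
Round 2 — checking thresholds:
  Ana: 1 of 1 neighbours ≥ 1, adopts the app.
Round 3 — no new adoptions; cascade stops.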